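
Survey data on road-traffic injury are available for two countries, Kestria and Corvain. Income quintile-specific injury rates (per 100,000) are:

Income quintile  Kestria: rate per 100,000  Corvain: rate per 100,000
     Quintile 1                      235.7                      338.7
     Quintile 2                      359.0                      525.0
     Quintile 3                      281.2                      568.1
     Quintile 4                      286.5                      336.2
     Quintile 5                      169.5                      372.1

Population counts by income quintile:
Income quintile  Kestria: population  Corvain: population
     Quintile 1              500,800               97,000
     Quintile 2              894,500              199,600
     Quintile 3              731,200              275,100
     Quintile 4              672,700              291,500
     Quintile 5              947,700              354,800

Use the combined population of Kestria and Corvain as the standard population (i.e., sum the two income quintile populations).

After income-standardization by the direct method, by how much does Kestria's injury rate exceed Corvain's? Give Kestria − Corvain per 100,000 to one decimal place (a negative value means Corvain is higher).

-169.9

Combined standard total = 4,964,900; weights = 0.1204, 0.2204, 0.2027, 0.1942, 0.2623.
Kestria: 0.1204×235.7 + 0.2204×359.0 + 0.2027×281.2 + 0.1942×286.5 + 0.2623×169.5 = 264.5918 per 100,000.
Corvain: 0.1204×338.7 + 0.2204×525.0 + 0.2027×568.1 + 0.1942×336.2 + 0.2623×372.1 = 434.5265 per 100,000.
Difference = 264.5918 − 434.5265 = -169.9347.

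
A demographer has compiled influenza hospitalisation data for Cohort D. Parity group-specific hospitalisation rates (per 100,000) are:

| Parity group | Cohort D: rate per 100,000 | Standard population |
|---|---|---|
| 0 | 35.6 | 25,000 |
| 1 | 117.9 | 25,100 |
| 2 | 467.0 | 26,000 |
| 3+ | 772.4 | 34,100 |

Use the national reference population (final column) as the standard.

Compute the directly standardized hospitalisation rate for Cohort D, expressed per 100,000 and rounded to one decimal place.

Standard total = 110,200; weights = 0.2269, 0.2278, 0.2359, 0.3094.
Standardized rate: 0.2269×35.6 + 0.2278×117.9 + 0.2359×467.0 + 0.3094×772.4 = 384.1210 per 100,000.

384.1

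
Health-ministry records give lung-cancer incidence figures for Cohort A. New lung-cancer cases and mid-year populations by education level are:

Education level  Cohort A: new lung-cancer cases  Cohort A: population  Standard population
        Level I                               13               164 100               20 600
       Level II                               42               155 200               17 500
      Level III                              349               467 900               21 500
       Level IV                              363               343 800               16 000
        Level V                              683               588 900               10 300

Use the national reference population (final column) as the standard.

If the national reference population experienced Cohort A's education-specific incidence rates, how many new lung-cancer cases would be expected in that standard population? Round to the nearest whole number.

Education-specific rates per 100 000 for Cohort A: 7.92, 27.06, 74.59, 105.58, 115.98.
Expected new lung-cancer cases = Σ (standard pop × education-specific rate ÷ 100 000)
= 20 600×7.92/100 000 + 17 500×27.06/100 000 + 21 500×74.59/100 000 + 16 000×105.58/100 000 + 10 300×115.98/100 000
= 1.63 + 4.74 + 16.04 + 16.89 + 11.95 = 51.24.

51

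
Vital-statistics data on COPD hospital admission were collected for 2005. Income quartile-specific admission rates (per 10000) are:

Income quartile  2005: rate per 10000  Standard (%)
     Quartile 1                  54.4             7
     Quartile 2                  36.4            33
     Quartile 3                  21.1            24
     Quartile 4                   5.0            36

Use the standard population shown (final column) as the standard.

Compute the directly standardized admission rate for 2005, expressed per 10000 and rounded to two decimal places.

Standard weights: 0.07, 0.33, 0.24, 0.36.
Standardized rate: 0.0700×54.4 + 0.3300×36.4 + 0.2400×21.1 + 0.3600×5.0 = 22.6840 per 10000.

22.68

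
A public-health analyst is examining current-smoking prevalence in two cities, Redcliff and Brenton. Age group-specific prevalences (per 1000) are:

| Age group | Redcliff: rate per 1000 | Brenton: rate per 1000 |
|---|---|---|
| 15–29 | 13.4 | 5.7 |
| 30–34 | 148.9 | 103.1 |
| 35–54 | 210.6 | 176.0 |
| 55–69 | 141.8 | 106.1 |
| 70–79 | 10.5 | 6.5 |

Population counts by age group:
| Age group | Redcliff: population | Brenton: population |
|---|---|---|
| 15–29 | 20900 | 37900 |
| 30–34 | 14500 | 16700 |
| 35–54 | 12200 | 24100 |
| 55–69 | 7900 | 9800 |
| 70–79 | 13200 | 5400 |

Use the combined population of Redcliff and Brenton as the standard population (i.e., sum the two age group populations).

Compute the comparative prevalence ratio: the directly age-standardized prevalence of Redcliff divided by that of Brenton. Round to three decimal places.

1.322

Combined standard total = 162600; weights = 0.3616, 0.1919, 0.2232, 0.1089, 0.1144.
Redcliff: 0.3616×13.4 + 0.1919×148.9 + 0.2232×210.6 + 0.1089×141.8 + 0.1144×10.5 = 97.0697 per 1000.
Brenton: 0.3616×5.7 + 0.1919×103.1 + 0.2232×176.0 + 0.1089×106.1 + 0.1144×6.5 = 73.4290 per 1000.
Ratio = 97.0697 ÷ 73.4290 = 1.32195.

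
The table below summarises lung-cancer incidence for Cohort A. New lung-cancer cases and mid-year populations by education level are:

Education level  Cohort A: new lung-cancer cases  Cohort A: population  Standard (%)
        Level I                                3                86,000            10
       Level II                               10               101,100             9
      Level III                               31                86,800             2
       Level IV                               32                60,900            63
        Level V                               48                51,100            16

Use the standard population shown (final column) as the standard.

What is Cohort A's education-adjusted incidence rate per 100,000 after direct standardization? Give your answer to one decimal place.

Education-specific rates per 100,000 for Cohort A: 3.49, 9.89, 35.71, 52.55, 93.93.
Standard weights: 0.10, 0.09, 0.02, 0.63, 0.16.
Standardized rate: 0.1000×3.49 + 0.0900×9.89 + 0.0200×35.71 + 0.6300×52.55 + 0.1600×93.93 = 50.0861 per 100,000.

50.1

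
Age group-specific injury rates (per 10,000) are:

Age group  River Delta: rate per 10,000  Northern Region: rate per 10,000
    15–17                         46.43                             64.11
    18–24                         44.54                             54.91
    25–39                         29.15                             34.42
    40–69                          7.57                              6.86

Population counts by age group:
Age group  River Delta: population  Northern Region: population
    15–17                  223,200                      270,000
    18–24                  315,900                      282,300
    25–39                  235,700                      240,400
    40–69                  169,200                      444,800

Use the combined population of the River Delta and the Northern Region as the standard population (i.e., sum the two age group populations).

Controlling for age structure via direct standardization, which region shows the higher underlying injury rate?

Combined standard total = 2,181,500; weights = 0.2261, 0.2742, 0.2182, 0.2815.
The River Delta: 0.2261×46.43 + 0.2742×44.54 + 0.2182×29.15 + 0.2815×7.57 = 31.2030 per 10,000.
The Northern Region: 0.2261×64.11 + 0.2742×54.91 + 0.2182×34.42 + 0.2815×6.86 = 38.9941 per 10,000.

Northern Region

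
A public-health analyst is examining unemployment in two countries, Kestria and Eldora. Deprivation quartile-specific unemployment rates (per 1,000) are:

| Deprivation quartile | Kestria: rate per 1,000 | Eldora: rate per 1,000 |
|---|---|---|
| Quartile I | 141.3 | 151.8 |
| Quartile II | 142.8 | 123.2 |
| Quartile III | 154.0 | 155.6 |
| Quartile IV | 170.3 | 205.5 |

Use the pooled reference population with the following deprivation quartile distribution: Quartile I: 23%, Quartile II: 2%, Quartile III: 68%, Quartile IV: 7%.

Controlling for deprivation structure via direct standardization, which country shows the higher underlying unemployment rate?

Standard weights: 0.23, 0.02, 0.68, 0.07.
Kestria: 0.2300×141.3 + 0.0200×142.8 + 0.6800×154.0 + 0.0700×170.3 = 151.9960 per 1,000.
Eldora: 0.2300×151.8 + 0.0200×123.2 + 0.6800×155.6 + 0.0700×205.5 = 157.5710 per 1,000.

Eldora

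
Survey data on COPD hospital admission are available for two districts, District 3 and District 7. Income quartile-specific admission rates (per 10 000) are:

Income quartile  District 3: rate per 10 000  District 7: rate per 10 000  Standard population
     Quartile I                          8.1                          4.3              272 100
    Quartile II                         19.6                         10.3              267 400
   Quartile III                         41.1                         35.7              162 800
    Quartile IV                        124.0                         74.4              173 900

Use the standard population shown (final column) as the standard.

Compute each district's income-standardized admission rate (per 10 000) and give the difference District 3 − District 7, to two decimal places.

Standard total = 876 200; weights = 0.3105, 0.3052, 0.1858, 0.1985.
District 3: 0.3105×8.1 + 0.3052×19.6 + 0.1858×41.1 + 0.1985×124.0 = 40.7438 per 10 000.
District 7: 0.3105×4.3 + 0.3052×10.3 + 0.1858×35.7 + 0.1985×74.4 = 25.8781 per 10 000.
Difference = 40.7438 − 25.8781 = 14.8657.

14.87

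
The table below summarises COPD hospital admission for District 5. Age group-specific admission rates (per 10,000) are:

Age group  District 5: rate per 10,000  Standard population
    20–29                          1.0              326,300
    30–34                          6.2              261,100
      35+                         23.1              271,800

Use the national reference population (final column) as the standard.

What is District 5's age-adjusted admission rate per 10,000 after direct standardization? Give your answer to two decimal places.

Standard total = 859,200; weights = 0.3798, 0.3039, 0.3163.
Standardized rate: 0.3798×1.0 + 0.3039×6.2 + 0.3163×23.1 = 9.5713 per 10,000.

9.57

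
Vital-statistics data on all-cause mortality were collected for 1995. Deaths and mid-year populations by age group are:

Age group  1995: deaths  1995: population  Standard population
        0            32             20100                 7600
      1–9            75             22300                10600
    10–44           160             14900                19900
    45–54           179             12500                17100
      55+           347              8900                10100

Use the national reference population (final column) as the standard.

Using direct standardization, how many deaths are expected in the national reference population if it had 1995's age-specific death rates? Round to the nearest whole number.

900

Age-specific rates per 100000 for 1995: 159.20, 336.32, 1073.83, 1432.00, 3898.88.
Expected deaths = Σ (standard pop × age-specific rate ÷ 100000)
= 7600×159.20/100000 + 10600×336.32/100000 + 19900×1073.83/100000 + 17100×1432.00/100000 + 10100×3898.88/100000
= 12.10 + 35.65 + 213.69 + 244.87 + 393.79 = 900.10.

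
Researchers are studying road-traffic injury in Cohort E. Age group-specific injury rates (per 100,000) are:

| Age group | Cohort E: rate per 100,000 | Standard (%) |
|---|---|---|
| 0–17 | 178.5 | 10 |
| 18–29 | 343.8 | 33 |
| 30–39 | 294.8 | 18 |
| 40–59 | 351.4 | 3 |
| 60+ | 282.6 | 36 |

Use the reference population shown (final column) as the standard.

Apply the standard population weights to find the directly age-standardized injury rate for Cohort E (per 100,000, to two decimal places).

296.65

Standard weights: 0.10, 0.33, 0.18, 0.03, 0.36.
Standardized rate: 0.1000×178.5 + 0.3300×343.8 + 0.1800×294.8 + 0.0300×351.4 + 0.3600×282.6 = 296.6460 per 100,000.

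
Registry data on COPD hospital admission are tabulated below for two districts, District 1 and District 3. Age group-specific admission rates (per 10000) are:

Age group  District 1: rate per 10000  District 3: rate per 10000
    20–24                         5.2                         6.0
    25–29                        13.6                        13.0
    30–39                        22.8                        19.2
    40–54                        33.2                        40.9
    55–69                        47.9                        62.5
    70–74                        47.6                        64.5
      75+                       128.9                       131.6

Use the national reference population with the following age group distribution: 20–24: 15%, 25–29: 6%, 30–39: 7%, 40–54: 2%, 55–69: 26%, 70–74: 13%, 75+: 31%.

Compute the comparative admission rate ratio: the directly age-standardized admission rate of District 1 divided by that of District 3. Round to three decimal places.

0.902

Standard weights: 0.15, 0.06, 0.07, 0.02, 0.26, 0.13, 0.31.
District 1: 0.1500×5.2 + 0.0600×13.6 + 0.0700×22.8 + 0.0200×33.2 + 0.2600×47.9 + 0.1300×47.6 + 0.3100×128.9 = 62.4570 per 10000.
District 3: 0.1500×6.0 + 0.0600×13.0 + 0.0700×19.2 + 0.0200×40.9 + 0.2600×62.5 + 0.1300×64.5 + 0.3100×131.6 = 69.2730 per 10000.
Ratio = 62.4570 ÷ 69.2730 = 0.90161.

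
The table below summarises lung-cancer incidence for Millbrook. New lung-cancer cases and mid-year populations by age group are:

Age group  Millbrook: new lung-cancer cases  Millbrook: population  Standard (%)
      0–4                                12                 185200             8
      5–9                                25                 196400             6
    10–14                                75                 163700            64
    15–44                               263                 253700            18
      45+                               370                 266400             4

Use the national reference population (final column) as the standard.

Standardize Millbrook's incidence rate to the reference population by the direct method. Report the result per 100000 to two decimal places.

54.82

Age-specific rates per 100000 for Millbrook: 6.48, 12.73, 45.82, 103.67, 138.89.
Standard weights: 0.08, 0.06, 0.64, 0.18, 0.04.
Standardized rate: 0.0800×6.48 + 0.0600×12.73 + 0.6400×45.82 + 0.1800×103.67 + 0.0400×138.89 = 54.8194 per 100000.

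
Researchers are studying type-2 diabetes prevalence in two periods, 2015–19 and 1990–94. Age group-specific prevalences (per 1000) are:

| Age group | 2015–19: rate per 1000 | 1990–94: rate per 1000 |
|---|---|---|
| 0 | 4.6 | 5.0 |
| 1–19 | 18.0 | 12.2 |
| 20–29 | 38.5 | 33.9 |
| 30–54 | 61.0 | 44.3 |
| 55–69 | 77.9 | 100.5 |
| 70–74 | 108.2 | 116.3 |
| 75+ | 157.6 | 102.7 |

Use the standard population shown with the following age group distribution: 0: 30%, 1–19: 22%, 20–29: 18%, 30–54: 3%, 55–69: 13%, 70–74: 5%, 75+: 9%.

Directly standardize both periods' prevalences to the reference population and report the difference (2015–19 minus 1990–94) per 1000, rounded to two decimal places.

Standard weights: 0.30, 0.22, 0.18, 0.03, 0.13, 0.05, 0.09.
2015–19: 0.3000×4.6 + 0.2200×18.0 + 0.1800×38.5 + 0.0300×61.0 + 0.1300×77.9 + 0.0500×108.2 + 0.0900×157.6 = 43.8210 per 1000.
1990–94: 0.3000×5.0 + 0.2200×12.2 + 0.1800×33.9 + 0.0300×44.3 + 0.1300×100.5 + 0.0500×116.3 + 0.0900×102.7 = 39.7380 per 1000.
Difference = 43.8210 − 39.7380 = 4.0830.

4.08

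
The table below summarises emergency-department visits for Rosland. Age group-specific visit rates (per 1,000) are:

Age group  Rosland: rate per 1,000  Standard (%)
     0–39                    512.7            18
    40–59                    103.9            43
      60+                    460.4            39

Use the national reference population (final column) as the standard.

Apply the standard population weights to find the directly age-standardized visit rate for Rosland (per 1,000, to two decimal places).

Standard weights: 0.18, 0.43, 0.39.
Standardized rate: 0.1800×512.7 + 0.4300×103.9 + 0.3900×460.4 = 316.5190 per 1,000.

316.52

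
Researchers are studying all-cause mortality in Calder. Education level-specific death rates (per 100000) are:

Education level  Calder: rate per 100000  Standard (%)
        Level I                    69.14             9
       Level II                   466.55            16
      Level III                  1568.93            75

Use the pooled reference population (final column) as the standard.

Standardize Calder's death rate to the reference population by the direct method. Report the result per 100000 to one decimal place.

Standard weights: 0.09, 0.16, 0.75.
Standardized rate: 0.0900×69.14 + 0.1600×466.55 + 0.7500×1568.93 = 1257.5681 per 100000.

1257.6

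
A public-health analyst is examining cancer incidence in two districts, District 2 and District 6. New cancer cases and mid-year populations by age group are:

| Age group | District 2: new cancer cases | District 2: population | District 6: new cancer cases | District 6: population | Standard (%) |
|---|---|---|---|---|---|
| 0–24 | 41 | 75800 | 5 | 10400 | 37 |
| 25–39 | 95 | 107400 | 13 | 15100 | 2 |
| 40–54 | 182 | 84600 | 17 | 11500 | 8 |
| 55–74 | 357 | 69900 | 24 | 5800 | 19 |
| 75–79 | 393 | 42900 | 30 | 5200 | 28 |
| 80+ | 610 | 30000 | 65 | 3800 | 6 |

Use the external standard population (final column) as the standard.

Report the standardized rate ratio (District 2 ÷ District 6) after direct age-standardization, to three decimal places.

Age-specific rates per 100000 for District 2: 54.09, 88.45, 215.13, 510.73, 916.08, 2033.33.
For District 6: 48.08, 86.09, 147.83, 413.79, 576.92, 1710.53.
Standard weights: 0.37, 0.02, 0.08, 0.19, 0.28, 0.06.
District 2: 0.3700×54.09 + 0.0200×88.45 + 0.0800×215.13 + 0.1900×510.73 + 0.2800×916.08 + 0.0600×2033.33 = 514.5348 per 100000.
District 6: 0.3700×48.08 + 0.0200×86.09 + 0.0800×147.83 + 0.1900×413.79 + 0.2800×576.92 + 0.0600×1710.53 = 374.1271 per 100000.
Ratio = 514.5348 ÷ 374.1271 = 1.37529.

1.375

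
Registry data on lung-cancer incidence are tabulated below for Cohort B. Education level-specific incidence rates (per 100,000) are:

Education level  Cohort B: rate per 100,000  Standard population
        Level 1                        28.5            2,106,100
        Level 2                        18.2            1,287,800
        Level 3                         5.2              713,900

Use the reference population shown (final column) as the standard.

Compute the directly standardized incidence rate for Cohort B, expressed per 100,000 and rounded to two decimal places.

Standard total = 4,107,800; weights = 0.5127, 0.3135, 0.1738.
Standardized rate: 0.5127×28.5 + 0.3135×18.2 + 0.1738×5.2 = 21.2216 per 100,000.

21.22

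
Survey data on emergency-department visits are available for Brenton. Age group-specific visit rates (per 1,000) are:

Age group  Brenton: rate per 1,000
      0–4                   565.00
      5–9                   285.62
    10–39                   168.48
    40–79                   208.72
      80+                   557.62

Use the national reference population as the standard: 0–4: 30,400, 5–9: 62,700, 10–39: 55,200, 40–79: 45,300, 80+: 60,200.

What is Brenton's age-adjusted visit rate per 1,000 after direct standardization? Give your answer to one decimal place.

344.4

Standard total = 253,800; weights = 0.1198, 0.2470, 0.2175, 0.1785, 0.2372.
Standardized rate: 0.1198×565.00 + 0.2470×285.62 + 0.2175×168.48 + 0.1785×208.72 + 0.2372×557.62 = 344.3980 per 1,000.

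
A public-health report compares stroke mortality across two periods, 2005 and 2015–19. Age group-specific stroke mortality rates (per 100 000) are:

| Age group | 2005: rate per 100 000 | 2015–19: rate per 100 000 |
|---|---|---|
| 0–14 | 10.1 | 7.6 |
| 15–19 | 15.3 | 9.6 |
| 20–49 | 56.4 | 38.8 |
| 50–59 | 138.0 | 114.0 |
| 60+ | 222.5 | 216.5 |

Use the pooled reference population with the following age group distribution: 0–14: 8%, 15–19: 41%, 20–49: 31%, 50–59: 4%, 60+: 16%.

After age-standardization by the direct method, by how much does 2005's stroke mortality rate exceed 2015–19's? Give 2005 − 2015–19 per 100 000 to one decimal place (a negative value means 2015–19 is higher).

9.9

Standard weights: 0.08, 0.41, 0.31, 0.04, 0.16.
2005: 0.0800×10.1 + 0.4100×15.3 + 0.3100×56.4 + 0.0400×138.0 + 0.1600×222.5 = 65.6850 per 100 000.
2015–19: 0.0800×7.6 + 0.4100×9.6 + 0.3100×38.8 + 0.0400×114.0 + 0.1600×216.5 = 55.7720 per 100 000.
Difference = 65.6850 − 55.7720 = 9.9130.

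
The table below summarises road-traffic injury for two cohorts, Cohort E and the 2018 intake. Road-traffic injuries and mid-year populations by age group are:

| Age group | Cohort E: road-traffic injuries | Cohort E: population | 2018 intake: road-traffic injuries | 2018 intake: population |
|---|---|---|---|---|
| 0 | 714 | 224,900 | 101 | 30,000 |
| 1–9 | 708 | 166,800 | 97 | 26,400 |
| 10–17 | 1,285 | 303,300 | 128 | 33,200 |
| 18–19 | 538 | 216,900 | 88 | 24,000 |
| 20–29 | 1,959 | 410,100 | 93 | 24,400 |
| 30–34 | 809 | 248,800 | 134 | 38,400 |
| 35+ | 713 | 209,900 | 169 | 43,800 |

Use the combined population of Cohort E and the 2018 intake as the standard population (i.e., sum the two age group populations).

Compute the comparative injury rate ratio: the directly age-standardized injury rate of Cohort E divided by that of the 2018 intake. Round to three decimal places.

Age-specific rates per 100,000 for Cohort E: 317.47, 424.46, 423.67, 248.04, 477.69, 325.16, 339.69.
For the 2018 intake: 336.67, 367.42, 385.54, 366.67, 381.15, 348.96, 385.84.
Combined standard total = 2,000,900; weights = 0.1274, 0.0966, 0.1682, 0.1204, 0.2172, 0.1435, 0.1268.
Cohort E: 0.1274×317.47 + 0.0966×424.46 + 0.1682×423.67 + 0.1204×248.04 + 0.2172×477.69 + 0.1435×325.16 + 0.1268×339.69 = 376.0152 per 100,000.
The 2018 intake: 0.1274×336.67 + 0.0966×367.42 + 0.1682×385.54 + 0.1204×366.67 + 0.2172×381.15 + 0.1435×348.96 + 0.1268×385.84 = 369.1268 per 100,000.
Ratio = 376.0152 ÷ 369.1268 = 1.01866.

1.019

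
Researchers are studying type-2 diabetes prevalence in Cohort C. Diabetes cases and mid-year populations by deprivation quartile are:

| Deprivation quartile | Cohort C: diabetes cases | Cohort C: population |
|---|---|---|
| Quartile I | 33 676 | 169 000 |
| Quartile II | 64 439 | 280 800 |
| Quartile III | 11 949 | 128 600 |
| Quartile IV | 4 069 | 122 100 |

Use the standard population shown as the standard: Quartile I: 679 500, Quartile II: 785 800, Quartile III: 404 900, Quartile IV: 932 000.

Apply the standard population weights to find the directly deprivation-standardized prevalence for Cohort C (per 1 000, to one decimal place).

Deprivation-specific rates per 1 000 for Cohort C: 199.266, 229.484, 92.916, 33.325.
Standard total = 2 802 200; weights = 0.2425, 0.2804, 0.1445, 0.3326.
Standardized rate: 0.2425×199.266 + 0.2804×229.484 + 0.1445×92.916 + 0.3326×33.325 = 137.1816 per 1 000.

137.2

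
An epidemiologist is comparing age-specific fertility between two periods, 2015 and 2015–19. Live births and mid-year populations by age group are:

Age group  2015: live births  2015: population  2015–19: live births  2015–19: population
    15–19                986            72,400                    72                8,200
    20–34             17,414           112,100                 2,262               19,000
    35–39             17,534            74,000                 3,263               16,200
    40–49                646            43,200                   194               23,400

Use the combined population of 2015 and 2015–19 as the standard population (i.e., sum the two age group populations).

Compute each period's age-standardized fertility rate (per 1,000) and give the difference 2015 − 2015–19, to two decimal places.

Age-specific rates per 1,000 for 2015: 13.619, 155.343, 236.946, 14.954.
For 2015–19: 8.780, 119.053, 201.420, 8.291.
Combined standard total = 368,500; weights = 0.2187, 0.3558, 0.2448, 0.1807.
2015: 0.2187×13.619 + 0.3558×155.343 + 0.2448×236.946 + 0.1807×14.954 = 118.9461 per 1,000.
2015–19: 0.2187×8.780 + 0.3558×119.053 + 0.2448×201.420 + 0.1807×8.291 = 95.0766 per 1,000.
Difference = 118.9461 − 95.0766 = 23.8695.

23.87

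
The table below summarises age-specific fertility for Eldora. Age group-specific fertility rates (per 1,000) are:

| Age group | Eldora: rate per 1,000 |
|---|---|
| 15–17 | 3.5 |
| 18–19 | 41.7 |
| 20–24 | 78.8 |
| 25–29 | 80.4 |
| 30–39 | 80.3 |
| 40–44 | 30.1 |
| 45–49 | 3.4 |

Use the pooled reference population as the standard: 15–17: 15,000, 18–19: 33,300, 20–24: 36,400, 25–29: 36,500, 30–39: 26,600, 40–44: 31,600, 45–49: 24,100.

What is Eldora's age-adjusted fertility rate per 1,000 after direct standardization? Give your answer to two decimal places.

Standard total = 203,500; weights = 0.0737, 0.1636, 0.1789, 0.1794, 0.1307, 0.1553, 0.1184.
Standardized rate: 0.0737×3.5 + 0.1636×41.7 + 0.1789×78.8 + 0.1794×80.4 + 0.1307×80.3 + 0.1553×30.1 + 0.1184×3.4 = 51.1701 per 1,000.

51.17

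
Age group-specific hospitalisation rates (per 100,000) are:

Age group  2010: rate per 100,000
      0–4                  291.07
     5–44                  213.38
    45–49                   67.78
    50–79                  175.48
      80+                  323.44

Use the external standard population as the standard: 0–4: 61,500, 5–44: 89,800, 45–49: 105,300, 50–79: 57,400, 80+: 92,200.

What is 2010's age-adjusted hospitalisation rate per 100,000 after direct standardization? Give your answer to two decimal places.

Standard total = 406,200; weights = 0.1514, 0.2211, 0.2592, 0.1413, 0.2270.
Standardized rate: 0.1514×291.07 + 0.2211×213.38 + 0.2592×67.78 + 0.1413×175.48 + 0.2270×323.44 = 207.0243 per 100,000.

207.02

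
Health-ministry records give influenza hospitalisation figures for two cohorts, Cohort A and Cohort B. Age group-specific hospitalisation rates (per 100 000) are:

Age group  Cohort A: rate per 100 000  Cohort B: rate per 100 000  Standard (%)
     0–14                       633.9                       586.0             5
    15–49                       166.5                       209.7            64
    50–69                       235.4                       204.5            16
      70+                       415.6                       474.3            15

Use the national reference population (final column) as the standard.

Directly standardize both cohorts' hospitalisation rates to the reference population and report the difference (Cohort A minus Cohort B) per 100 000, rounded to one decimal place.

Standard weights: 0.05, 0.64, 0.16, 0.15.
Cohort A: 0.0500×633.9 + 0.6400×166.5 + 0.1600×235.4 + 0.1500×415.6 = 238.2590 per 100 000.
Cohort B: 0.0500×586.0 + 0.6400×209.7 + 0.1600×204.5 + 0.1500×474.3 = 267.3730 per 100 000.
Difference = 238.2590 − 267.3730 = -29.1140.

-29.1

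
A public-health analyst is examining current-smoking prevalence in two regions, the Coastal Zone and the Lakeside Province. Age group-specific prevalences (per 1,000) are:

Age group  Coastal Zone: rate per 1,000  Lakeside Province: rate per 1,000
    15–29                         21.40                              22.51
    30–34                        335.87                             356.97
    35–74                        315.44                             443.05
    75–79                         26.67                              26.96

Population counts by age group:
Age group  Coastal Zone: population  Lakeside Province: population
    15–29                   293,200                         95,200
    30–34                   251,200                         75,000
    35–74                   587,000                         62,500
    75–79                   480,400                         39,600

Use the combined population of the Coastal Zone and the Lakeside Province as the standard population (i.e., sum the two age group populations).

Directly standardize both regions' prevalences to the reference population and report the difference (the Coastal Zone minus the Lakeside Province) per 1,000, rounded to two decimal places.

Combined standard total = 1,884,100; weights = 0.2061, 0.1731, 0.3447, 0.2760.
The Coastal Zone: 0.2061×21.40 + 0.1731×335.87 + 0.3447×315.44 + 0.2760×26.67 = 178.6631 per 1,000.
The Lakeside Province: 0.2061×22.51 + 0.1731×356.97 + 0.3447×443.05 + 0.2760×26.96 = 226.6157 per 1,000.
Difference = 178.6631 − 226.6157 = -47.9526.

-47.95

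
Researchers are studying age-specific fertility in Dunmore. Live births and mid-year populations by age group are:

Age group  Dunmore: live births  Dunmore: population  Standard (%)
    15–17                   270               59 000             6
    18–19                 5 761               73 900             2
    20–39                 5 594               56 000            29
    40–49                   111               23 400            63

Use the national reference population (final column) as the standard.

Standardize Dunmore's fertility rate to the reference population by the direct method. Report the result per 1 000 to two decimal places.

Age-specific rates per 1 000 for Dunmore: 4.576, 77.957, 99.893, 4.744.
Standard weights: 0.06, 0.02, 0.29, 0.63.
Standardized rate: 0.0600×4.576 + 0.0200×77.957 + 0.2900×99.893 + 0.6300×4.744 = 33.7911 per 1 000.

33.79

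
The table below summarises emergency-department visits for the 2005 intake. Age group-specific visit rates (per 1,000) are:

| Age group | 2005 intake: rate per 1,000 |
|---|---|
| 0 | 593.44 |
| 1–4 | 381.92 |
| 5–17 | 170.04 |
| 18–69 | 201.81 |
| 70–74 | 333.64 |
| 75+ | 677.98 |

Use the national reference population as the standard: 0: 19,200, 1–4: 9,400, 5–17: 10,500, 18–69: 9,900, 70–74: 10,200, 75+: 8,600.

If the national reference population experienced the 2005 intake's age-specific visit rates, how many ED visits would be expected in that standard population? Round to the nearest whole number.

Expected ED visits = Σ (standard pop × age-specific rate ÷ 1,000)
= 19,200×593.44/1,000 + 9,400×381.92/1,000 + 10,500×170.04/1,000 + 9,900×201.81/1,000 + 10,200×333.64/1,000 + 8,600×677.98/1,000
= 11394.05 + 3590.05 + 1785.42 + 1997.92 + 3403.13 + 5830.63 = 28001.19.

28001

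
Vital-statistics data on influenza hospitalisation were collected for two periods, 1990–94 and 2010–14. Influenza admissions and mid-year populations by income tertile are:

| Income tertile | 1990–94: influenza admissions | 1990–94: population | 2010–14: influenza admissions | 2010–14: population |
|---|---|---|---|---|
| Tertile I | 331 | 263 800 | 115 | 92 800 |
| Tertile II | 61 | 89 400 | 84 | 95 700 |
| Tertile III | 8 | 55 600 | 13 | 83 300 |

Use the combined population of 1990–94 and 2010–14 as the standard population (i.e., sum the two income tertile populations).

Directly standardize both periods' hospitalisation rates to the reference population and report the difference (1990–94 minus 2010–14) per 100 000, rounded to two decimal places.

Income-specific rates per 100 000 for 1990–94: 125.47, 68.23, 14.39.
For 2010–14: 123.92, 87.77, 15.61.
Combined standard total = 680 600; weights = 0.5239, 0.2720, 0.2041.
1990–94: 0.5239×125.47 + 0.2720×68.23 + 0.2041×14.39 = 87.2354 per 100 000.
2010–14: 0.5239×123.92 + 0.2720×87.77 + 0.2041×15.61 = 91.9857 per 100 000.
Difference = 87.2354 − 91.9857 = -4.7503.

-4.75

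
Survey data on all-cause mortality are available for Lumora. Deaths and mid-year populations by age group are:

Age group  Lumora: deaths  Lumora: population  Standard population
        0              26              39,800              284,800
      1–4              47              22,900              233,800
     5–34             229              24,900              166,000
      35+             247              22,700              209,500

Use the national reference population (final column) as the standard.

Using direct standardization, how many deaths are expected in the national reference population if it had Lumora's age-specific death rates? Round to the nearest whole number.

Age-specific rates per 100,000 for Lumora: 65.33, 205.24, 919.68, 1088.11.
Expected deaths = Σ (standard pop × age-specific rate ÷ 100,000)
= 284,800×65.33/100,000 + 233,800×205.24/100,000 + 166,000×919.68/100,000 + 209,500×1088.11/100,000
= 186.05 + 479.85 + 1526.67 + 2279.58 = 4472.15.

4472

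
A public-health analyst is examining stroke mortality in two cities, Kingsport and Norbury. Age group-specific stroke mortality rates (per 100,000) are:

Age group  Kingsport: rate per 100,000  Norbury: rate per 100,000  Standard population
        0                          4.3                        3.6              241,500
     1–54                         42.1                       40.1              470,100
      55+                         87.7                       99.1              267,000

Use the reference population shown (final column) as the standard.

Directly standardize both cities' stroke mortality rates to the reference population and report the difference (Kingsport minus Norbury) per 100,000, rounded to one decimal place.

Standard total = 978,600; weights = 0.2468, 0.4804, 0.2728.
Kingsport: 0.2468×4.3 + 0.4804×42.1 + 0.2728×87.7 = 45.2131 per 100,000.
Norbury: 0.2468×3.6 + 0.4804×40.1 + 0.2728×99.1 = 47.1900 per 100,000.
Difference = 45.2131 − 47.1900 = -1.9769.

-2.0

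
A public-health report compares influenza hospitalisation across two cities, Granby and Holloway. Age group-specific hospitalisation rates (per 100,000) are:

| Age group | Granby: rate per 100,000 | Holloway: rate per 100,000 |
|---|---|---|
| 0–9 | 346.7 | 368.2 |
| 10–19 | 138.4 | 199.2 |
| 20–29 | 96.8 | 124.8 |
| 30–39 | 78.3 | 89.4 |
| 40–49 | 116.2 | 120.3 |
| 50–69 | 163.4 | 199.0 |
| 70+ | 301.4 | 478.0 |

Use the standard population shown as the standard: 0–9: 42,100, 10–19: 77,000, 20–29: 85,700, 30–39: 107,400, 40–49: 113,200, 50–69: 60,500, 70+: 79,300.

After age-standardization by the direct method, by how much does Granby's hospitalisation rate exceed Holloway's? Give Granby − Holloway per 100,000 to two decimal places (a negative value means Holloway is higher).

Standard total = 565,200; weights = 0.0745, 0.1362, 0.1516, 0.1900, 0.2003, 0.1070, 0.1403.
Granby: 0.0745×346.7 + 0.1362×138.4 + 0.1516×96.8 + 0.1900×78.3 + 0.2003×116.2 + 0.1070×163.4 + 0.1403×301.4 = 157.2870 per 100,000.
Holloway: 0.0745×368.2 + 0.1362×199.2 + 0.1516×124.8 + 0.1900×89.4 + 0.2003×120.3 + 0.1070×199.0 + 0.1403×478.0 = 202.9360 per 100,000.
Difference = 157.2870 − 202.9360 = -45.6490.

-45.65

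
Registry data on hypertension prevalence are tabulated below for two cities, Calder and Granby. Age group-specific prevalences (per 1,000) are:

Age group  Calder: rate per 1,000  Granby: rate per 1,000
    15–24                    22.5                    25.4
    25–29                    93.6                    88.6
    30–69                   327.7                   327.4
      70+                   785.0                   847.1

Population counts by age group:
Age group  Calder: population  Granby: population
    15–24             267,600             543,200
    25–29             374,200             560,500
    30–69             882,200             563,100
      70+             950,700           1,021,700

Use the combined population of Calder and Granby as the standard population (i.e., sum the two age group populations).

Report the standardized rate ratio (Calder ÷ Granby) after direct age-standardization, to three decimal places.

Combined standard total = 5,163,200; weights = 0.1570, 0.1810, 0.2799, 0.3820.
Calder: 0.1570×22.5 + 0.1810×93.6 + 0.2799×327.7 + 0.3820×785.0 = 412.0874 per 1,000.
Granby: 0.1570×25.4 + 0.1810×88.6 + 0.2799×327.4 + 0.3820×847.1 = 435.2766 per 1,000.
Ratio = 412.0874 ÷ 435.2766 = 0.94673.

0.947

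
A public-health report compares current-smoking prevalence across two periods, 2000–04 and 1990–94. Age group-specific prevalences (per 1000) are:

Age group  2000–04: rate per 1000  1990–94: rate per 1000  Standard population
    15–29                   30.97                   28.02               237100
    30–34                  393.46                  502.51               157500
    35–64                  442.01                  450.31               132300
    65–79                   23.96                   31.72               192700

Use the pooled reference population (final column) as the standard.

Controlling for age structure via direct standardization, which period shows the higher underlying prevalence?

Standard total = 719600; weights = 0.3295, 0.2189, 0.1839, 0.2678.
2000–04: 0.3295×30.97 + 0.2189×393.46 + 0.1839×442.01 + 0.2678×23.96 = 184.0022 per 1000.
1990–94: 0.3295×28.02 + 0.2189×502.51 + 0.1839×450.31 + 0.2678×31.72 = 210.5021 per 1000.

1990–94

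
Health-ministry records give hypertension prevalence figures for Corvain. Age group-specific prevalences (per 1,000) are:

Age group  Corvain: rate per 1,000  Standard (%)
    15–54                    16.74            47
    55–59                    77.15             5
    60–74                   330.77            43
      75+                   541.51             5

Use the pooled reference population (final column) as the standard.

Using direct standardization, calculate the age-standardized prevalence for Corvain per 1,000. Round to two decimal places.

181.03

Standard weights: 0.47, 0.05, 0.43, 0.05.
Standardized rate: 0.4700×16.74 + 0.0500×77.15 + 0.4300×330.77 + 0.0500×541.51 = 181.0319 per 1,000.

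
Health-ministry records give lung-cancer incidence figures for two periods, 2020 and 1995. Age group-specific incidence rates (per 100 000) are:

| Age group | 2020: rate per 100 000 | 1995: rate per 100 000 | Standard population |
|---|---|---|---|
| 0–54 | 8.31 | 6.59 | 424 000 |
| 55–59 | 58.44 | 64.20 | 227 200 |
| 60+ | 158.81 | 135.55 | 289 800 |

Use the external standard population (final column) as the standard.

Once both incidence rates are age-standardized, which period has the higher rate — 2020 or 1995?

Standard total = 941 000; weights = 0.4506, 0.2414, 0.3080.
2020: 0.4506×8.31 + 0.2414×58.44 + 0.3080×158.81 = 66.7632 per 100 000.
1995: 0.4506×6.59 + 0.2414×64.20 + 0.3080×135.55 = 60.2155 per 100 000.

2020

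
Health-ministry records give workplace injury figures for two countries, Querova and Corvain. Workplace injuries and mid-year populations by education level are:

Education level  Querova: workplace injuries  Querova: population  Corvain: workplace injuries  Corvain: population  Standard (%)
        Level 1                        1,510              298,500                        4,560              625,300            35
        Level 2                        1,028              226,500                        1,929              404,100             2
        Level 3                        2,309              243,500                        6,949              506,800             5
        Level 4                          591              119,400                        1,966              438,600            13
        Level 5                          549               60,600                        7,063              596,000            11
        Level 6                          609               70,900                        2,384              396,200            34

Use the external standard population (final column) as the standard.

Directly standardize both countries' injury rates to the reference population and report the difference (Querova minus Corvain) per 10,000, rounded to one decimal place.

-3.7

Education-specific rates per 10,000 for Querova: 50.59, 45.39, 94.83, 49.50, 90.59, 85.90.
For Corvain: 72.92, 47.74, 137.12, 44.82, 118.51, 60.17.
Standard weights: 0.35, 0.02, 0.05, 0.13, 0.11, 0.34.
Querova: 0.3500×50.59 + 0.0200×45.39 + 0.0500×94.83 + 0.1300×49.50 + 0.1100×90.59 + 0.3400×85.90 = 68.9587 per 10,000.
Corvain: 0.3500×72.92 + 0.0200×47.74 + 0.0500×137.12 + 0.1300×44.82 + 0.1100×118.51 + 0.3400×60.17 = 72.6555 per 10,000.
Difference = 68.9587 − 72.6555 = -3.6968.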